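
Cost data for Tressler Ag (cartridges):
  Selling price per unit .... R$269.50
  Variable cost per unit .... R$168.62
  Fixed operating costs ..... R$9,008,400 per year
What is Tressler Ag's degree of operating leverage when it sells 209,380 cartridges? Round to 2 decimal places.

1.74

Contribution at this volume is 209,380 × R$100.88 = R$21,122,254.40.
EBIT = R$21,122,254.40 − R$9,008,400 = R$12,113,854.40.
DOL = contribution ÷ EBIT = R$21,122,254.40 ÷ R$12,113,854.40 = 1.7436.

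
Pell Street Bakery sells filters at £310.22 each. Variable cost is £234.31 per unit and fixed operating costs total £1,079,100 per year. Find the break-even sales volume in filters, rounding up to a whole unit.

Unit CM = price − variable cost = £310.22 − £234.31 = £75.91.
Units to break even: £1,079,100 ÷ £75.91 = 14,215.52, rounded up to 14,216.

14,216 filters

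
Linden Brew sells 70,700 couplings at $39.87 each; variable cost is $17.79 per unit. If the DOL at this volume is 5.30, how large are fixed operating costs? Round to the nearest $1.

$1,266,517

Contribution at this volume is 70,700 × $22.08 = $1,561,056.00.
DOL = contribution / EBIT, so EBIT = $1,561,056.00 / 5.30 = $294,538.87.
Fixed costs = CM − EBIT = $1,561,056.00 − $294,538.87 = $1,266,517.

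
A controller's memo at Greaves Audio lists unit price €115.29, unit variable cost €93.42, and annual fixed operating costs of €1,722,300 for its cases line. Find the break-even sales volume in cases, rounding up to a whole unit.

Each unit contributes €115.29 − €93.42 = €21.87.
Units to break even: €1,722,300 ÷ €21.87 = 78,751.71, rounded up to 78,752.

78,752 cases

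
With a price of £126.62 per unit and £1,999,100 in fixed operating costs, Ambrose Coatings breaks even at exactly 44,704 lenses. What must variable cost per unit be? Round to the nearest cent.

£81.90

Contribution per unit must be FC / Q = £1,999,100 / 44,704 = £44.7186.
Hence VC = price − CM = £126.62 − £44.7186 = £81.90.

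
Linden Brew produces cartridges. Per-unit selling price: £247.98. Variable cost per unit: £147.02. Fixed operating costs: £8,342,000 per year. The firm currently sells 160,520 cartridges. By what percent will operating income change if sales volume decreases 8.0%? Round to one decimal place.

Total contribution margin = 160,520 × £100.96 = £16,206,099.20.
Subtracting fixed costs: EBIT = £16,206,099.20 − £8,342,000 = £7,864,099.20.
So DOL = total CM / EBIT = £16,206,099.20 / £7,864,099.20 = 2.0608.
%ΔEBIT = DOL × %ΔSales = 2.0608 × -8.0% = -16.5%.

-16.5%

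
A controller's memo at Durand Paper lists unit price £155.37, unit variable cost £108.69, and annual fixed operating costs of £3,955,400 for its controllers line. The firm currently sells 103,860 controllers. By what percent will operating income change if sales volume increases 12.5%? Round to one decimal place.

+67.9%

At 103,860 units, contribution = 103,860 × £46.68 = £4,848,184.80.
EBIT = £4,848,184.80 − £3,955,400 = £892,784.80.
So DOL = total CM / EBIT = £4,848,184.80 / £892,784.80 = 5.4304.
So EBIT moves 5.4304 × (+12.5%) = +67.9%.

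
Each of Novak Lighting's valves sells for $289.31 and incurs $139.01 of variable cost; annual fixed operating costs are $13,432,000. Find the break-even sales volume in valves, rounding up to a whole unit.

89,368 valves

Each unit contributes $289.31 − $139.01 = $150.30.
Break-even volume = fixed costs ÷ CM per unit = $13,432,000 ÷ $150.30 = 89,367.93, so 89,368 valves.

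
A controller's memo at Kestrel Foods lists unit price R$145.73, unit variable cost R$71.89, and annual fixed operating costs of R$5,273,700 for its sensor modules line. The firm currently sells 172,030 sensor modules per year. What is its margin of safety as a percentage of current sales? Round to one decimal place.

Each unit contributes R$145.73 − R$71.89 = R$73.84. Break-even units = R$5,273,700 ÷ R$73.84 = 71,420.64; break-even revenue = 71,420.64 × R$145.73 = R$10,408,129.75.
Current sales = 172,030 × R$145.73 = R$25,069,931.90.
Margin of safety = (R$25,069,931.90 − R$10,408,129.75) ÷ R$25,069,931.90 = 58.5%.

58.5%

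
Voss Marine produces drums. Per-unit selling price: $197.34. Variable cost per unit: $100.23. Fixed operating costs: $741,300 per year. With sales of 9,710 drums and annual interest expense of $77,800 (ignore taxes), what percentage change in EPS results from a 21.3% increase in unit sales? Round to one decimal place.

Total contribution margin = 9,710 × $97.11 = $942,938.10.
EBIT = $942,938.10 − $741,300 = $201,638.10.
After interest of $77,800.00, pre-tax earnings = $123,838.10.
Degree of combined leverage = contribution ÷ (EBIT − I) = $942,938.10 ÷ $123,838.10 = 7.6143.
EPS therefore changes by 7.6143 × (+21.3%) = +162.2%.

+162.2%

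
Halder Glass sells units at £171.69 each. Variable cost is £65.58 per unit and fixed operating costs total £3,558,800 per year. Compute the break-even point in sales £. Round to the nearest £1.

Contribution margin per unit = £171.69 − £65.58 = £106.11, a CM ratio of £106.11 ÷ £171.69 = 0.6180.
Break-even sales = FC ÷ CM ratio = £3,558,800 × £171.69 / £106.11 = £5,758,273.

£5,758,273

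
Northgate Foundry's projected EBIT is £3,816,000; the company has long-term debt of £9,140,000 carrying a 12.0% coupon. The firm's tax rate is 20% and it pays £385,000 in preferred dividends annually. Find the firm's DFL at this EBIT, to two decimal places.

Annual interest charges come to £1,096,800.00.
Pre-tax preferred-dividend burden = £385,000 ÷ (1 − 0.20) = £481,250.00.
DFL = EBIT ÷ [EBIT − I − D_p/(1−t)] = £3,816,000 ÷ [£3,816,000 − £1,096,800.00 − £481,250.00] = £3,816,000 ÷ £2,237,950.00 = 1.7051.

1.71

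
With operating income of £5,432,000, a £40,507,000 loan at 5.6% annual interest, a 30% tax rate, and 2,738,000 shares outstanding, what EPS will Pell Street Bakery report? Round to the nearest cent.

£0.81

Interest = £2,268,392.00, so EBT = £5,432,000 − £2,268,392.00 = £3,163,608.00.
After tax at 30%: net income = £3,163,608.00 × 0.70 = £2,214,525.60.
EPS = £2,214,525.60 ÷ 2,738,000 = £0.81.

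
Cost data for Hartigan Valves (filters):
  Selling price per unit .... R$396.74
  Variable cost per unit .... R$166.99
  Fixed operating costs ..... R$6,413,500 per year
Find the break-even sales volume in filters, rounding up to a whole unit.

Contribution margin per unit = R$396.74 − R$166.99 = R$229.75.
Units to break even: R$6,413,500 ÷ R$229.75 = 27,915.13, rounded up to 27,916.

27,916 filters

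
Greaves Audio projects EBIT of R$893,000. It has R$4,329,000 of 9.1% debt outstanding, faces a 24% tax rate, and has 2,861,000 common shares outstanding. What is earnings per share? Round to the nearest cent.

R$0.13

Pre-tax income = R$893,000 − R$393,939.00 = R$499,061.00.
Net income = R$499,061.00 × (1 − 0.24) = R$379,286.36.
EPS = R$379,286.36 ÷ 2,861,000 = R$0.13.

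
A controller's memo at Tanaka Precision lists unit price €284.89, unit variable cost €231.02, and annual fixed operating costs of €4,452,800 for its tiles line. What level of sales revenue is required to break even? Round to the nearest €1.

€23,548,509

CM per unit = €284.89 − €231.02 = €53.87; CM ratio = €53.87 / €284.89 = 0.1891.
Break-even revenue = fixed costs × price ÷ CM = €4,452,800 × €284.89 ÷ €53.87 = €23,548,509.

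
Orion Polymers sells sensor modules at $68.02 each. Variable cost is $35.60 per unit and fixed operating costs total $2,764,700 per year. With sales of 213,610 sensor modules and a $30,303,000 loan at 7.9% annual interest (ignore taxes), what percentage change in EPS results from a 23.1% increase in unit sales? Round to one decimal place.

Contribution at this volume is 213,610 × $32.42 = $6,925,236.20.
Operating income = contribution − fixed costs = $6,925,236.20 − $2,764,700 = $4,160,536.20.
After interest of $2,393,937.00, pre-tax earnings = $1,766,599.20.
DCL = total CM / (EBIT − I) = $6,925,236.20 / $1,766,599.20 = 3.9201.
%ΔEPS = DCL × %ΔSales = 3.9201 × +23.1% = +90.6%.

+90.6%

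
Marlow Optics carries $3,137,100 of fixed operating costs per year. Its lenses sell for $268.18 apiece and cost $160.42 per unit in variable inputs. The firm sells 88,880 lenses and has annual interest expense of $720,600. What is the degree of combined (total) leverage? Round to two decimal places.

1.67

Contribution at this volume is 88,880 × $107.76 = $9,577,708.80.
EBIT = $9,577,708.80 − $3,137,100 = $6,440,608.80. Interest = $720,600.00.
DOL = $9,577,708.80 ÷ $6,440,608.80 = 1.4871; DFL = $6,440,608.80 ÷ $5,720,008.80 = 1.1260.
Combined leverage = 1.4871 × 1.1260 = 1.6745.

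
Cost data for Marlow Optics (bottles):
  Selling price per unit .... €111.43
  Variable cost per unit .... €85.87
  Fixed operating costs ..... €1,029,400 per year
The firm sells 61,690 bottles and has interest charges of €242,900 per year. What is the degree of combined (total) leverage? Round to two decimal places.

5.18

Total contribution margin = 61,690 × €25.56 = €1,576,796.40.
Subtracting fixed costs: EBIT = €1,576,796.40 − €1,029,400 = €547,396.40. Interest = €242,900.00.
DOL = €1,576,796.40 ÷ €547,396.40 = 2.8805; DFL = €547,396.40 ÷ €304,496.40 = 1.7977.
DCL = DOL × DFL = 2.8805 × 1.7977 = 5.1783.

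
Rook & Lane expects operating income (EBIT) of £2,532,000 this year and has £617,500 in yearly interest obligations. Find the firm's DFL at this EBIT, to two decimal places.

Annual interest charges come to £617,500.00.
DFL = EBIT ÷ (EBIT − I) = £2,532,000 ÷ (£2,532,000 − £617,500.00) = £2,532,000 ÷ £1,914,500.00 = 1.3225.

1.32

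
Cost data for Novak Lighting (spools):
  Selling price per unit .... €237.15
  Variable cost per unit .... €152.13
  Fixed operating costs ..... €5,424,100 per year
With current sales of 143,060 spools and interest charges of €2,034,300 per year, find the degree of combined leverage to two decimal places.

At 143,060 units, contribution = 143,060 × €85.02 = €12,162,961.20.
EBIT = €12,162,961.20 − €5,424,100 = €6,738,861.20. Interest = €2,034,300.00, so EBIT − I = €4,704,561.20.
DCL = contribution ÷ (EBIT − I) = €12,162,961.20 ÷ €4,704,561.20 = 2.5854.

2.59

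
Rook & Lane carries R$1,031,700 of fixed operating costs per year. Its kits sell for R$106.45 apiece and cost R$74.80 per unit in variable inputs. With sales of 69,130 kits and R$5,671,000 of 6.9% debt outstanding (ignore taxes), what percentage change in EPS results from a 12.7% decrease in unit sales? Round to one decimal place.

Contribution at this volume is 69,130 × R$31.65 = R$2,187,964.50.
EBIT = R$2,187,964.50 − R$1,031,700 = R$1,156,264.50.
Interest = R$391,299.00, so EBIT − I = R$764,965.50.
Degree of combined leverage = contribution ÷ (EBIT − I) = R$2,187,964.50 ÷ R$764,965.50 = 2.8602.
%ΔEPS = DCL × %ΔSales = 2.8602 × -12.7% = -36.3%.

-36.3%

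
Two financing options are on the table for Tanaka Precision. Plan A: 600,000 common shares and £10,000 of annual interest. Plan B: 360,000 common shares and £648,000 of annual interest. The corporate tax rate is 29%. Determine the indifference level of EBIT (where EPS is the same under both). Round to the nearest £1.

Set EPS_A = EPS_B: (EBIT − £10,000)(1 − 0.29) ÷ 600,000 = (EBIT − £648,000)(1 − 0.29) ÷ 360,000.
Cancelling (1 − t) and cross-multiplying: 360,000·(EBIT − 10,000) = 600,000·(EBIT − 648,000).
EBIT × (600,000 − 360,000) = 648,000 × 600,000 − 10,000 × 360,000 = 385,200,000,000, so EBIT = 385,200,000,000 ÷ 240,000 = 1,605,000.00.

£1,605,000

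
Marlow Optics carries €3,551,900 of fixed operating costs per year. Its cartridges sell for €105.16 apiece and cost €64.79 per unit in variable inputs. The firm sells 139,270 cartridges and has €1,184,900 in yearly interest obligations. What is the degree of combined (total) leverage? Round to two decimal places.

6.35

Total contribution margin = 139,270 × €40.37 = €5,622,329.90.
EBIT = €5,622,329.90 − €3,551,900 = €2,070,429.90. Interest = €1,184,900.00.
DOL = €5,622,329.90 ÷ €2,070,429.90 = 2.7155; DFL = €2,070,429.90 ÷ €885,529.90 = 2.3381.
DCL = DOL × DFL = 2.7155 × 2.3381 = 6.3491.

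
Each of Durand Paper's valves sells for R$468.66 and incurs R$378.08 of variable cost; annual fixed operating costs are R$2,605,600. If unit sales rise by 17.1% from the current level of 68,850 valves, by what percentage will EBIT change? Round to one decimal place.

+29.4%

At 68,850 units, contribution = 68,850 × R$90.58 = R$6,236,433.00.
EBIT = R$6,236,433.00 − R$2,605,600 = R$3,630,833.00.
DOL = contribution ÷ EBIT = R$6,236,433.00 ÷ R$3,630,833.00 = 1.7176.
Operating income changes by 1.7176 × +17.1% = +29.4%.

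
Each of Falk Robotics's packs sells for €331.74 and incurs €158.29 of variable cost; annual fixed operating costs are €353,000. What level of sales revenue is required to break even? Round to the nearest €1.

CM per unit = €331.74 − €158.29 = €173.45; CM ratio = €173.45 / €331.74 = 0.5228.
Break-even sales = FC ÷ CM ratio = €353,000 × €331.74 / €173.45 = €675,147.

€675,147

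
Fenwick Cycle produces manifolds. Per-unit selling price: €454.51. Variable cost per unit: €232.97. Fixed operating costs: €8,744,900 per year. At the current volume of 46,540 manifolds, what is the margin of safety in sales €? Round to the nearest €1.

€3,211,916

Unit CM = price − variable cost = €454.51 − €232.97 = €221.54. Break-even units = €8,744,900 ÷ €221.54 = 39,473.23; break-even revenue = 39,473.23 × €454.51 = €17,940,979.05.
Actual sales revenue = 46,540 × €454.51 = €21,152,895.40.
Margin of safety = €21,152,895.40 − €17,940,979.05 = €3,211,916.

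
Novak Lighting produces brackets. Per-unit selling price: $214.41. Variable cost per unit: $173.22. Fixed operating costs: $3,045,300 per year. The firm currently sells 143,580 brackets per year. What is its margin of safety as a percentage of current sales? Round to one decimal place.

Contribution margin per unit = $214.41 − $173.22 = $41.19. Break-even units = $3,045,300 ÷ $41.19 = 73,932.99; break-even revenue = 73,932.99 × $214.41 = $15,851,973.12.
Current sales = 143,580 × $214.41 = $30,784,987.80.
Margin of safety = ($30,784,987.80 − $15,851,973.12) ÷ $30,784,987.80 = 48.5%.

48.5%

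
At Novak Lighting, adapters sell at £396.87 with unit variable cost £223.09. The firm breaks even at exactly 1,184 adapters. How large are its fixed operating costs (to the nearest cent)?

Unit CM = price − variable cost = £396.87 − £223.09 = £173.78.
Since BE = FC / CM, FC = 1,184 × £173.78 = £205,755.52.

£205,755.52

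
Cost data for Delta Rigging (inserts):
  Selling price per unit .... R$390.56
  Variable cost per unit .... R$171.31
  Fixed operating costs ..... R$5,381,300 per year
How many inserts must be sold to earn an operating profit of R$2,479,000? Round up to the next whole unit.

35,851 inserts

Unit CM = price − variable cost = R$390.56 − R$171.31 = R$219.25.
Need Q such that Q × R$219.25 − R$5,381,300 = R$2,479,000, i.e. Q = R$7,860,300 / R$219.25 = 35,850.86 → 35,851.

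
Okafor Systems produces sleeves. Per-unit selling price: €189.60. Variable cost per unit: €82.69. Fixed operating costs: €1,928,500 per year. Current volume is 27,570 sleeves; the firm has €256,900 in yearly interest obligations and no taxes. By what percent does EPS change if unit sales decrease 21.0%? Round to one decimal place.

Total contribution margin = 27,570 × €106.91 = €2,947,508.70.
EBIT = €2,947,508.70 − €1,928,500 = €1,019,008.70.
Interest = €256,900.00, so EBIT − I = €762,108.70.
Degree of combined leverage = contribution ÷ (EBIT − I) = €2,947,508.70 ÷ €762,108.70 = 3.8676.
%ΔEPS = DCL × %ΔSales = 3.8676 × -21.0% = -81.2%.

-81.2%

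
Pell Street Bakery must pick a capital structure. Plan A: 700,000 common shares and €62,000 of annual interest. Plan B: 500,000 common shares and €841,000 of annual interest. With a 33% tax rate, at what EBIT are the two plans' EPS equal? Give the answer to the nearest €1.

€2,788,500

At indifference, (EBIT − 62,000)(1 − t)/700,000 = (EBIT − 841,000)(1 − t)/500,000.
The (1 − t) factor cancels: (EBIT − 62,000) × 500,000 = (EBIT − 841,000) × 700,000.
EBIT × (700,000 − 500,000) = 841,000 × 700,000 − 62,000 × 500,000 = 557,700,000,000, so EBIT = 557,700,000,000 ÷ 200,000 = 2,788,500.00.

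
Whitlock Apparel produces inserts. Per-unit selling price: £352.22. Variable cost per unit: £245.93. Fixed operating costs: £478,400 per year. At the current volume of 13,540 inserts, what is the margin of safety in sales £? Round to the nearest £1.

£3,183,754

Each unit contributes £352.22 − £245.93 = £106.29. Break-even units = £478,400 ÷ £106.29 = 4,500.89; break-even revenue = 4,500.89 × £352.22 = £1,585,304.81.
Current sales = 13,540 × £352.22 = £4,769,058.80.
Margin of safety = £4,769,058.80 − £1,585,304.81 = £3,183,754.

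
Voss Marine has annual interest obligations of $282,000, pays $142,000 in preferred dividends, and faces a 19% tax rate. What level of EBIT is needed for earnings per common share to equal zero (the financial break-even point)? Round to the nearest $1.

Preferred dividends are paid after tax, so their pre-tax equivalent is $142,000 ÷ (1 − 0.19) = $175,308.64.
Financial break-even EBIT = interest + D_p ÷ (1 − t) = $282,000 + $175,308.64 = $457,308.64.

$457,309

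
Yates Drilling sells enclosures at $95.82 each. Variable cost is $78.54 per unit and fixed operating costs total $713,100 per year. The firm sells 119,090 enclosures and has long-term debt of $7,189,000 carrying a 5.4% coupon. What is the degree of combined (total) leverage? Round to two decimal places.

Total contribution margin = 119,090 × $17.28 = $2,057,875.20.
EBIT = $2,057,875.20 − $713,100 = $1,344,775.20. Interest = $388,206.00.
DOL = $2,057,875.20 ÷ $1,344,775.20 = 1.5303; DFL = $1,344,775.20 ÷ $956,569.20 = 1.4058.
Combined leverage = 1.5303 × 1.4058 = 2.1513.

2.15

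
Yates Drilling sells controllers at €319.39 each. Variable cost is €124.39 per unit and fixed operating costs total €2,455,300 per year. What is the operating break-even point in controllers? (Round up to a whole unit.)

12,592 controllers

Each unit contributes €319.39 − €124.39 = €195.00.
Break-even volume = fixed costs ÷ CM per unit = €2,455,300 ÷ €195.00 = 12,591.28, so 12,592 controllers.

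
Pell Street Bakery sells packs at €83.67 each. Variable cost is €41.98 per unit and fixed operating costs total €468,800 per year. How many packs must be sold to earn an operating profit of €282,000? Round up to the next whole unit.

Unit CM = price − variable cost = €83.67 − €41.98 = €41.69.
Need Q such that Q × €41.69 − €468,800 = €282,000, i.e. Q = €750,800 / €41.69 = 18,009.11 → 18,010.

18,010 packs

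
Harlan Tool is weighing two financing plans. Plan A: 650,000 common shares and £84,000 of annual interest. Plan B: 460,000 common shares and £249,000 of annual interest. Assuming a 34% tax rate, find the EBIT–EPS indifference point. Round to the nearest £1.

£648,474

At indifference, (EBIT − 84,000)(1 − t)/650,000 = (EBIT − 249,000)(1 − t)/460,000.
The (1 − t) factor cancels: (EBIT − 84,000) × 460,000 = (EBIT − 249,000) × 650,000.
Solving, EBIT = (249,000·650,000 − 84,000·460,000) / (650,000 − 460,000) = 123,210,000,000 / 190,000 = 648,473.68.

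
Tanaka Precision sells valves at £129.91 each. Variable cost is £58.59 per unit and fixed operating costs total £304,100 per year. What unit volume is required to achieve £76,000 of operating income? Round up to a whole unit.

5,330 valves

Each unit contributes £129.91 − £58.59 = £71.32.
Need Q such that Q × £71.32 − £304,100 = £76,000, i.e. Q = £380,100 / £71.32 = 5,329.50 → 5,330.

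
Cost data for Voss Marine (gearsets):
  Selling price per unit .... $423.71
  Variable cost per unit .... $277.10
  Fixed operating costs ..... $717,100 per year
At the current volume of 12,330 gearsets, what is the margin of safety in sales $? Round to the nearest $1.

Each unit contributes $423.71 − $277.10 = $146.61. Break-even units = $717,100 ÷ $146.61 = 4,891.21; break-even revenue = 4,891.21 × $423.71 = $2,072,453.73.
Current sales = 12,330 × $423.71 = $5,224,344.30.
Margin of safety = $5,224,344.30 − $2,072,453.73 = $3,151,891.

$3,151,891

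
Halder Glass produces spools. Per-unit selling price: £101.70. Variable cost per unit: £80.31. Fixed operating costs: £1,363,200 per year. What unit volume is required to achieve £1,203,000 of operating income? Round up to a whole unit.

Each unit contributes £101.70 − £80.31 = £21.39.
Required volume = (fixed costs + target profit) ÷ CM = (£1,363,200 + £1,203,000) ÷ £21.39 = 119,971.95, so 119,972 spools.

119,972 spools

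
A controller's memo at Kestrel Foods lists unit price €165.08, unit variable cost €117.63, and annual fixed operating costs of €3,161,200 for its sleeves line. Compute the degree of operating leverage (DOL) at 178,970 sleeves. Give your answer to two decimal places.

Total contribution margin = 178,970 × €47.45 = €8,492,126.50.
Subtracting fixed costs: EBIT = €8,492,126.50 − €3,161,200 = €5,330,926.50.
So DOL = total CM / EBIT = €8,492,126.50 / €5,330,926.50 = 1.5930.

1.59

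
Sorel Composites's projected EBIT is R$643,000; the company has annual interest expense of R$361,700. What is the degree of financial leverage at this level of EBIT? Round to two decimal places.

2.29

Annual interest charges come to R$361,700.00.
DFL = EBIT ÷ (EBIT − I) = R$643,000 ÷ (R$643,000 − R$361,700.00) = R$643,000 ÷ R$281,300.00 = 2.2858.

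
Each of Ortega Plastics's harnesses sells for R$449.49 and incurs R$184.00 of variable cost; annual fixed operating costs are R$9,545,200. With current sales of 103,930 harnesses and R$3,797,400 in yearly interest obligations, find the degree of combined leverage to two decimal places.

Total contribution margin = 103,930 × R$265.49 = R$27,592,375.70.
Operating income = contribution − fixed costs = R$27,592,375.70 − R$9,545,200 = R$18,047,175.70. Interest = R$3,797,400.00.
DOL = R$27,592,375.70 ÷ R$18,047,175.70 = 1.5289; DFL = R$18,047,175.70 ÷ R$14,249,775.70 = 1.2665.
Combined leverage = 1.5289 × 1.2665 = 1.9364.

1.94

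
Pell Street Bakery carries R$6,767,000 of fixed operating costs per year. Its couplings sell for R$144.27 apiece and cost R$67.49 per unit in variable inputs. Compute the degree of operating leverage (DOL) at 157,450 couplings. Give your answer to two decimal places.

Contribution at this volume is 157,450 × R$76.78 = R$12,089,011.00.
EBIT = R$12,089,011.00 − R$6,767,000 = R$5,322,011.00.
Degree of operating leverage = R$12,089,011.00 / R$5,322,011.00 = 2.2715.

2.27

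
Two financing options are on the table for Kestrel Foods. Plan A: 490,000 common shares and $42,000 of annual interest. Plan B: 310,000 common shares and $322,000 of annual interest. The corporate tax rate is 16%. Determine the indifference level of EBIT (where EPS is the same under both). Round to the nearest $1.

Set EPS_A = EPS_B: (EBIT − $42,000)(1 − 0.16) ÷ 490,000 = (EBIT − $322,000)(1 − 0.16) ÷ 310,000.
Cancelling (1 − t) and cross-multiplying: 310,000·(EBIT − 42,000) = 490,000·(EBIT − 322,000).
Solving, EBIT = (322,000·490,000 − 42,000·310,000) / (490,000 − 310,000) = 144,760,000,000 / 180,000 = 804,222.22.

$804,222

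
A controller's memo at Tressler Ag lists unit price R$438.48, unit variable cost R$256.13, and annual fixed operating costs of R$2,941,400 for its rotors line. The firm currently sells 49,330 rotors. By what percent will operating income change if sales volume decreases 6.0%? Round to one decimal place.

-8.9%

At 49,330 units, contribution = 49,330 × R$182.35 = R$8,995,325.50.
Subtracting fixed costs: EBIT = R$8,995,325.50 − R$2,941,400 = R$6,053,925.50.
Degree of operating leverage = R$8,995,325.50 / R$6,053,925.50 = 1.4859.
So EBIT moves 1.4859 × (-6.0%) = -8.9%.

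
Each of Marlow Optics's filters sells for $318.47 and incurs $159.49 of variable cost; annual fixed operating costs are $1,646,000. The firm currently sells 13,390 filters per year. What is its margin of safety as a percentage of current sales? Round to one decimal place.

Each unit contributes $318.47 − $159.49 = $158.98. Break-even units = $1,646,000 ÷ $158.98 = 10,353.50; break-even revenue = 10,353.50 × $318.47 = $3,297,280.29.
Current sales = 13,390 × $318.47 = $4,264,313.30.
Margin of safety = ($4,264,313.30 − $3,297,280.29) ÷ $4,264,313.30 = 22.7%.

22.7%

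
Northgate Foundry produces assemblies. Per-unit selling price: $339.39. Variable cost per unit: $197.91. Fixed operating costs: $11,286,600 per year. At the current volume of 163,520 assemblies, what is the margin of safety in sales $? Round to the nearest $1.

Unit CM = price − variable cost = $339.39 − $197.91 = $141.48. Break-even units = $11,286,600 ÷ $141.48 = 79,775.23; break-even revenue = 79,775.23 × $339.39 = $27,074,916.41.
Current sales = 163,520 × $339.39 = $55,497,052.80.
Margin of safety = $55,497,052.80 − $27,074,916.41 = $28,422,136.

$28,422,136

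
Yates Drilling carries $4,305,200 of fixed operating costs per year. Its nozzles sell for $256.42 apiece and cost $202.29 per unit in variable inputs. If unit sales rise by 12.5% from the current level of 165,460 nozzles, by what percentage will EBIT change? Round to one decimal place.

+24.1%

Contribution at this volume is 165,460 × $54.13 = $8,956,349.80.
EBIT = $8,956,349.80 − $4,305,200 = $4,651,149.80.
Degree of operating leverage = $8,956,349.80 / $4,651,149.80 = 1.9256.
So EBIT moves 1.9256 × (+12.5%) = +24.1%.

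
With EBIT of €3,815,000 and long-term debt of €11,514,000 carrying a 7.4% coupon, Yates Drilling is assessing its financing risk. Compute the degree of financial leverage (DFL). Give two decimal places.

1.29

Interest = €852,036.00.
Degree of financial leverage = EBIT / (EBIT − interest) = €3,815,000 / €2,962,964.00 = 1.2876.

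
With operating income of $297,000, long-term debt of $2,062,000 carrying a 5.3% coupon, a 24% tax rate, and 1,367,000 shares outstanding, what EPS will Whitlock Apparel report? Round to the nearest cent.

$0.10

Pre-tax income = $297,000 − $109,286.00 = $187,714.00.
After tax at 24%: net income = $187,714.00 × 0.76 = $142,662.64.
Per share: $142,662.64 / 1,367,000 shares = $0.10.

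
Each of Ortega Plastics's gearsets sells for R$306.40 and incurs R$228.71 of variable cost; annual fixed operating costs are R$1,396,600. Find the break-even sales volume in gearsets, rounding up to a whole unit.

17,977 gearsets

Contribution margin per unit = R$306.40 − R$228.71 = R$77.69.
Units to break even: R$1,396,600 ÷ R$77.69 = 17,976.57, rounded up to 17,977.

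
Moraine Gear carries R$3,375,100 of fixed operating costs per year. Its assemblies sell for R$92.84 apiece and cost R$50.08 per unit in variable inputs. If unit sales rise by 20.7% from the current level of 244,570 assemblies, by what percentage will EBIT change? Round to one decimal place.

Total contribution margin = 244,570 × R$42.76 = R$10,457,813.20.
Subtracting fixed costs: EBIT = R$10,457,813.20 − R$3,375,100 = R$7,082,713.20.
DOL = contribution ÷ EBIT = R$10,457,813.20 ÷ R$7,082,713.20 = 1.4765.
Operating income changes by 1.4765 × +20.7% = +30.6%.

+30.6%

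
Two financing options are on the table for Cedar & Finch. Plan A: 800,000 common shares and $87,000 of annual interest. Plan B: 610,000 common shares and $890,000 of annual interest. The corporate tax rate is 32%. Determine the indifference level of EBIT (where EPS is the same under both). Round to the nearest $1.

Set EPS_A = EPS_B: (EBIT − $87,000)(1 − 0.32) ÷ 800,000 = (EBIT − $890,000)(1 − 0.32) ÷ 610,000.
Cancelling (1 − t) and cross-multiplying: 610,000·(EBIT − 87,000) = 800,000·(EBIT − 890,000).
EBIT × (800,000 − 610,000) = 890,000 × 800,000 − 87,000 × 610,000 = 658,930,000,000, so EBIT = 658,930,000,000 ÷ 190,000 = 3,468,052.63.

$3,468,053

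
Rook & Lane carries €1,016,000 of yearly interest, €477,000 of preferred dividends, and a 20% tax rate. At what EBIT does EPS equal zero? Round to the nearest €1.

Grossing the preferred dividend up to pre-tax terms: €477,000 / (1 − 0.20) = €596,250.00.
Financial break-even EBIT = interest + D_p ÷ (1 − t) = €1,016,000 + €596,250.00 = €1,612,250.00.

€1,612,250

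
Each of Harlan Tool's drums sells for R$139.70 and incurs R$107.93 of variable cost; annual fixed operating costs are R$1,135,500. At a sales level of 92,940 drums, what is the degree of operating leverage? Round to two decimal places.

Total contribution margin = 92,940 × R$31.77 = R$2,952,703.80.
Subtracting fixed costs: EBIT = R$2,952,703.80 − R$1,135,500 = R$1,817,203.80.
DOL = contribution ÷ EBIT = R$2,952,703.80 ÷ R$1,817,203.80 = 1.6249.

1.62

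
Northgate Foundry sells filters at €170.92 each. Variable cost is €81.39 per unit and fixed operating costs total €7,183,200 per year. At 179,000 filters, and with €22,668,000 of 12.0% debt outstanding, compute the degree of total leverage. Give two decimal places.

2.62

Total contribution margin = 179,000 × €89.53 = €16,025,870.00.
Subtracting fixed costs: EBIT = €16,025,870.00 − €7,183,200 = €8,842,670.00. Interest = €2,720,160.00, so EBIT − I = €6,122,510.00.
Degree of total leverage = total CM / (EBIT − interest) = €16,025,870.00 / €6,122,510.00 = 2.6175.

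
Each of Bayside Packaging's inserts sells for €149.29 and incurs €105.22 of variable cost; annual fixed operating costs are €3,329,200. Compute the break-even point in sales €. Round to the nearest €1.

Contribution margin per unit = €149.29 − €105.22 = €44.07, a CM ratio of €44.07 ÷ €149.29 = 0.2952.
Break-even revenue = fixed costs × price ÷ CM = €3,329,200 × €149.29 ÷ €44.07 = €11,277,882.

€11,277,882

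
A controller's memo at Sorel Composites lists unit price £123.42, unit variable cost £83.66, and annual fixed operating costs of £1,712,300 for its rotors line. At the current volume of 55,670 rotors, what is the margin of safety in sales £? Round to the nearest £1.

£1,555,599

Unit CM = price − variable cost = £123.42 − £83.66 = £39.76. Break-even units = £1,712,300 ÷ £39.76 = 43,065.90; break-even revenue = 43,065.90 × £123.42 = £5,315,192.81.
Current sales = 55,670 × £123.42 = £6,870,791.40.
Margin of safety = £6,870,791.40 − £5,315,192.81 = £1,555,599.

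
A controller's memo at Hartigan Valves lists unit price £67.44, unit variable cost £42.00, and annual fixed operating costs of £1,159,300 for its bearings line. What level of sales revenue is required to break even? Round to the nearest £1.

CM per unit = £67.44 − £42.00 = £25.44; CM ratio = £25.44 / £67.44 = 0.3772.
Break-even revenue = fixed costs × price ÷ CM = £1,159,300 × £67.44 ÷ £25.44 = £3,073,239.

£3,073,239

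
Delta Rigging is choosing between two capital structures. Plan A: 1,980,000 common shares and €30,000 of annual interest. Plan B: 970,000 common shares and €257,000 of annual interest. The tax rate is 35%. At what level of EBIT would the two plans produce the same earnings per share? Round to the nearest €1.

€475,010

Set EPS_A = EPS_B: (EBIT − €30,000)(1 − 0.35) ÷ 1,980,000 = (EBIT − €257,000)(1 − 0.35) ÷ 970,000.
Cancelling (1 − t) and cross-multiplying: 970,000·(EBIT − 30,000) = 1,980,000·(EBIT − 257,000).
EBIT × (1,980,000 − 970,000) = 257,000 × 1,980,000 − 30,000 × 970,000 = 479,760,000,000, so EBIT = 479,760,000,000 ÷ 1,010,000 = 475,009.90.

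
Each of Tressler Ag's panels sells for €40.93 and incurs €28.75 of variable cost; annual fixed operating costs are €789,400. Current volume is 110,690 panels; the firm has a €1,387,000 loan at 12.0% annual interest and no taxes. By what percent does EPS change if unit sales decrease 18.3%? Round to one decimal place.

Total contribution margin = 110,690 × €12.18 = €1,348,204.20.
EBIT = €1,348,204.20 − €789,400 = €558,804.20.
Interest = €166,440.00, so EBIT − I = €392,364.20.
DCL = total CM / (EBIT − I) = €1,348,204.20 / €392,364.20 = 3.4361.
%ΔEPS = DCL × %ΔSales = 3.4361 × -18.3% = -62.9%.

-62.9%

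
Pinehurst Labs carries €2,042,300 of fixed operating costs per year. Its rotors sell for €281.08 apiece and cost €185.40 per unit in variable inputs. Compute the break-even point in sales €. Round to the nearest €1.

Contribution margin per unit = €281.08 − €185.40 = €95.68, a CM ratio of €95.68 ÷ €281.08 = 0.3404.
Break-even sales = FC ÷ CM ratio = €2,042,300 × €281.08 / €95.68 = €5,999,683.

€5,999,683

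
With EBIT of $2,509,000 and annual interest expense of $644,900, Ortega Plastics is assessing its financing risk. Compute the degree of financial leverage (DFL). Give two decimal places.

Annual interest charges come to $644,900.00.
Degree of financial leverage = EBIT / (EBIT − interest) = $2,509,000 / $1,864,100.00 = 1.3460.

1.35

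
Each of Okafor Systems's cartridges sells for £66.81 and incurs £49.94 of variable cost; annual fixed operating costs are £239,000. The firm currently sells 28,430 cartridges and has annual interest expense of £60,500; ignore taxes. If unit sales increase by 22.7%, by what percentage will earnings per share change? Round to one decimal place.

+60.4%

Contribution at this volume is 28,430 × £16.87 = £479,614.10.
EBIT = £479,614.10 − £239,000 = £240,614.10.
Interest = £60,500.00, so EBIT − I = £180,114.10.
Degree of combined leverage = contribution ÷ (EBIT − I) = £479,614.10 ÷ £180,114.10 = 2.6628.
EPS therefore changes by 2.6628 × (+22.7%) = +60.4%.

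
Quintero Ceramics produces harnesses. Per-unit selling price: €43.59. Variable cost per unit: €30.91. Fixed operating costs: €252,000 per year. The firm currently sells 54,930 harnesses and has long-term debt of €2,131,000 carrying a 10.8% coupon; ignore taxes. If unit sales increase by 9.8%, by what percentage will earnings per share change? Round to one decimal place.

+31.8%

Total contribution margin = 54,930 × €12.68 = €696,512.40.
Subtracting fixed costs: EBIT = €696,512.40 − €252,000 = €444,512.40.
Interest = €230,148.00, so EBIT − I = €214,364.40.
Degree of combined leverage = contribution ÷ (EBIT − I) = €696,512.40 ÷ €214,364.40 = 3.2492.
EPS therefore changes by 3.2492 × (+9.8%) = +31.8%.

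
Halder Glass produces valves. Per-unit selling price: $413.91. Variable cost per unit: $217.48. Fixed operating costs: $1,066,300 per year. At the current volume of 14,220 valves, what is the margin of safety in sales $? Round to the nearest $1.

Contribution margin per unit = $413.91 − $217.48 = $196.43. Break-even units = $1,066,300 ÷ $196.43 = 5,428.40; break-even revenue = 5,428.40 × $413.91 = $2,246,867.75.
Current sales = 14,220 × $413.91 = $5,885,800.20.
Margin of safety = $5,885,800.20 − $2,246,867.75 = $3,638,932.

$3,638,932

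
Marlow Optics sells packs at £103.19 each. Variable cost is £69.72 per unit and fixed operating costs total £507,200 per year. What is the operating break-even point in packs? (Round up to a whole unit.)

Unit CM = price − variable cost = £103.19 − £69.72 = £33.47.
Units to break even: £507,200 ÷ £33.47 = 15,153.87, rounded up to 15,154.

15,154 packs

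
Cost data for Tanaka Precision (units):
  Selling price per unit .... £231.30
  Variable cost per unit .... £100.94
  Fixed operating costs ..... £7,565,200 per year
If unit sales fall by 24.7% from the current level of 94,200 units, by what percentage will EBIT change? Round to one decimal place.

-64.3%

Total contribution margin = 94,200 × £130.36 = £12,279,912.00.
Subtracting fixed costs: EBIT = £12,279,912.00 − £7,565,200 = £4,714,712.00.
DOL = contribution ÷ EBIT = £12,279,912.00 ÷ £4,714,712.00 = 2.6046.
Operating income changes by 2.6046 × -24.7% = -64.3%.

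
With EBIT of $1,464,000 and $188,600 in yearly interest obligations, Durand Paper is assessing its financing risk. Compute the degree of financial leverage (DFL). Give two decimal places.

1.15

Annual interest charges come to $188,600.00.
Degree of financial leverage = EBIT / (EBIT − interest) = $1,464,000 / $1,275,400.00 = 1.1479.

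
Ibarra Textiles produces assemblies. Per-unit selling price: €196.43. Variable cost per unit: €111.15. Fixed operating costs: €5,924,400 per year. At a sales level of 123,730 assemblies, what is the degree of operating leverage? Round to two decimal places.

Contribution at this volume is 123,730 × €85.28 = €10,551,694.40.
EBIT = €10,551,694.40 − €5,924,400 = €4,627,294.40.
So DOL = total CM / EBIT = €10,551,694.40 / €4,627,294.40 = 2.2803.

2.28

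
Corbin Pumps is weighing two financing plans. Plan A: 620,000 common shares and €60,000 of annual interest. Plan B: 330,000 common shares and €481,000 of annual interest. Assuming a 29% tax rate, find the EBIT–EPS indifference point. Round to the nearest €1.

Set EPS_A = EPS_B: (EBIT − €60,000)(1 − 0.29) ÷ 620,000 = (EBIT − €481,000)(1 − 0.29) ÷ 330,000.
The (1 − t) factor cancels: (EBIT − 60,000) × 330,000 = (EBIT − 481,000) × 620,000.
Solving, EBIT = (481,000·620,000 − 60,000·330,000) / (620,000 − 330,000) = 278,420,000,000 / 290,000 = 960,068.97.

€960,069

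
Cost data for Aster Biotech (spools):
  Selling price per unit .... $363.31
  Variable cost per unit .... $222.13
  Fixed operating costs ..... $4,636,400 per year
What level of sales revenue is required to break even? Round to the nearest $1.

Contribution margin per unit = $363.31 − $222.13 = $141.18, a CM ratio of $141.18 ÷ $363.31 = 0.3886.
Break-even sales = FC ÷ CM ratio = $4,636,400 × $363.31 / $141.18 = $11,931,226.

$11,931,226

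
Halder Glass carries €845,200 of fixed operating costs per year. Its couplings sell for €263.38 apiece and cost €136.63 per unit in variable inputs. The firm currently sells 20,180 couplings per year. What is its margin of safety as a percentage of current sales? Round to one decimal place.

67.0%

Unit CM = price − variable cost = €263.38 − €136.63 = €126.75. Break-even units = €845,200 ÷ €126.75 = 6,668.24; break-even revenue = 6,668.24 × €263.38 = €1,756,282.26.
Current sales = 20,180 × €263.38 = €5,315,008.40.
Margin of safety = (€5,315,008.40 − €1,756,282.26) ÷ €5,315,008.40 = 67.0%.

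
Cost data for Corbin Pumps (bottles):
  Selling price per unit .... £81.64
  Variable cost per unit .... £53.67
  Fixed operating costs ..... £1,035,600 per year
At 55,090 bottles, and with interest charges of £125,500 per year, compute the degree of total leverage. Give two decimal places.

4.06

Total contribution margin = 55,090 × £27.97 = £1,540,867.30.
Operating income = contribution − fixed costs = £1,540,867.30 − £1,035,600 = £505,267.30. Interest = £125,500.00.
DOL = £1,540,867.30 ÷ £505,267.30 = 3.0496; DFL = £505,267.30 ÷ £379,767.30 = 1.3305.
DCL = DOL × DFL = 3.0496 × 1.3305 = 4.0575.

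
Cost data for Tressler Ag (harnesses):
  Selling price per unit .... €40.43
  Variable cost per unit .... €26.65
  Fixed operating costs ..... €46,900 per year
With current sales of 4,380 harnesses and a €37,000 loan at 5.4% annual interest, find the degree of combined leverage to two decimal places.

Total contribution margin = 4,380 × €13.78 = €60,356.40.
EBIT = €60,356.40 − €46,900 = €13,456.40. Interest = €1,998.00.
DOL = €60,356.40 ÷ €13,456.40 = 4.4853; DFL = €13,456.40 ÷ €11,458.40 = 1.1744.
DCL = DOL × DFL = 4.4853 × 1.1744 = 5.2675.

5.27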